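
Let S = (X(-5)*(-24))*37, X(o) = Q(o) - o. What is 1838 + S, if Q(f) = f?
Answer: 1838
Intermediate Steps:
X(o) = 0 (X(o) = o - o = 0)
S = 0 (S = (0*(-24))*37 = 0*37 = 0)
1838 + S = 1838 + 0 = 1838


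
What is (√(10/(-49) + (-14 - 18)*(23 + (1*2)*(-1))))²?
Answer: -32938/49 ≈ -672.20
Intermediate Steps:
(√(10/(-49) + (-14 - 18)*(23 + (1*2)*(-1))))² = (√(10*(-1/49) - 32*(23 + 2*(-1))))² = (√(-10/49 - 32*(23 - 2)))² = (√(-10/49 - 32*21))² = (√(-10/49 - 672))² = (√(-32938/49))² = (I*√32938/7)² = -32938/49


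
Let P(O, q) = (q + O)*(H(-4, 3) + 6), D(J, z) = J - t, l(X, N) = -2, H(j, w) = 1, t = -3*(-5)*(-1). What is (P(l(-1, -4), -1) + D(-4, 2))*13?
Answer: -130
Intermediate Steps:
t = -15 (t = 15*(-1) = -15)
D(J, z) = 15 + J (D(J, z) = J - 1*(-15) = J + 15 = 15 + J)
P(O, q) = 7*O + 7*q (P(O, q) = (q + O)*(1 + 6) = (O + q)*7 = 7*O + 7*q)
(P(l(-1, -4), -1) + D(-4, 2))*13 = ((7*(-2) + 7*(-1)) + (15 - 4))*13 = ((-14 - 7) + 11)*13 = (-21 + 11)*13 = -10*13 = -130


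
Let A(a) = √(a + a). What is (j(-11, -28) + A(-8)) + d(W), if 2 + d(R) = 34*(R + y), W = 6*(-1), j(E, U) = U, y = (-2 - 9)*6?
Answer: -2478 + 4*I ≈ -2478.0 + 4.0*I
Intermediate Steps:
y = -66 (y = -11*6 = -66)
A(a) = √2*√a (A(a) = √(2*a) = √2*√a)
W = -6
d(R) = -2246 + 34*R (d(R) = -2 + 34*(R - 66) = -2 + 34*(-66 + R) = -2 + (-2244 + 34*R) = -2246 + 34*R)
(j(-11, -28) + A(-8)) + d(W) = (-28 + √2*√(-8)) + (-2246 + 34*(-6)) = (-28 + √2*(2*I*√2)) + (-2246 - 204) = (-28 + 4*I) - 2450 = -2478 + 4*I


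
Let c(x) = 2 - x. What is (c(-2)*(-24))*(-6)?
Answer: 576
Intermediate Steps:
(c(-2)*(-24))*(-6) = ((2 - 1*(-2))*(-24))*(-6) = ((2 + 2)*(-24))*(-6) = (4*(-24))*(-6) = -96*(-6) = 576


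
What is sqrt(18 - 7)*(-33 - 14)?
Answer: -47*sqrt(11) ≈ -155.88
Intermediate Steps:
sqrt(18 - 7)*(-33 - 14) = sqrt(11)*(-47) = -47*sqrt(11)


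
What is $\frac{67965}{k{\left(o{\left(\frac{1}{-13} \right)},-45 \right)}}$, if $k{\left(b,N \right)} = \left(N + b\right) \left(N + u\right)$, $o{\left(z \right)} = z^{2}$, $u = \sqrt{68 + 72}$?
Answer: $\frac{7951905}{220516} + \frac{176709 \sqrt{35}}{110258} \approx 45.542$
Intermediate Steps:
$u = 2 \sqrt{35}$ ($u = \sqrt{140} = 2 \sqrt{35} \approx 11.832$)
$k{\left(b,N \right)} = \left(N + b\right) \left(N + 2 \sqrt{35}\right)$
$\frac{67965}{k{\left(o{\left(\frac{1}{-13} \right)},-45 \right)}} = \frac{67965}{\left(-45\right)^{2} - 45 \left(\frac{1}{-13}\right)^{2} + 2 \left(-45\right) \sqrt{35} + 2 \left(\frac{1}{-13}\right)^{2} \sqrt{35}} = \frac{67965}{2025 - 45 \left(- \frac{1}{13}\right)^{2} - 90 \sqrt{35} + 2 \left(- \frac{1}{13}\right)^{2} \sqrt{35}} = \frac{67965}{2025 - \frac{45}{169} - 90 \sqrt{35} + 2 \cdot \frac{1}{169} \sqrt{35}} = \frac{67965}{2025 - \frac{45}{169} - 90 \sqrt{35} + \frac{2 \sqrt{35}}{169}} = \frac{67965}{\frac{342180}{169} - \frac{15208 \sqrt{35}}{169}}$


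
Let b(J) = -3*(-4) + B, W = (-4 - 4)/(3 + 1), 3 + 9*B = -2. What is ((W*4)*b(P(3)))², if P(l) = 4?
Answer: 678976/81 ≈ 8382.4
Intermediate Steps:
B = -5/9 (B = -⅓ + (⅑)*(-2) = -⅓ - 2/9 = -5/9 ≈ -0.55556)
W = -2 (W = -8/4 = -8*¼ = -2)
b(J) = 103/9 (b(J) = -3*(-4) - 5/9 = 12 - 5/9 = 103/9)
((W*4)*b(P(3)))² = (-2*4*(103/9))² = (-8*103/9)² = (-824/9)² = 678976/81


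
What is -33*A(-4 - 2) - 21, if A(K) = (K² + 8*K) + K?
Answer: 573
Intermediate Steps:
A(K) = K² + 9*K
-33*A(-4 - 2) - 21 = -33*(-4 - 2)*(9 + (-4 - 2)) - 21 = -(-198)*(9 - 6) - 21 = -(-198)*3 - 21 = -33*(-18) - 21 = 594 - 21 = 573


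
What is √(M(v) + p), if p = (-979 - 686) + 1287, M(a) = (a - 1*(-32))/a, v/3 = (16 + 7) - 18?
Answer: I*√84345/15 ≈ 19.361*I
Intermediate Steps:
v = 15 (v = 3*((16 + 7) - 18) = 3*(23 - 18) = 3*5 = 15)
M(a) = (32 + a)/a (M(a) = (a + 32)/a = (32 + a)/a)
p = -378 (p = -1665 + 1287 = -378)
√(M(v) + p) = √((32 + 15)/15 - 378) = √((1/15)*47 - 378) = √(47/15 - 378) = √(-5623/15) = I*√84345/15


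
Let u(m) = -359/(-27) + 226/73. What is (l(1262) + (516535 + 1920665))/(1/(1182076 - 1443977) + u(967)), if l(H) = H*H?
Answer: 1040116580929062/4230878719 ≈ 2.4584e+5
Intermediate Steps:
l(H) = H**2
u(m) = 32309/1971 (u(m) = -359*(-1/27) + 226*(1/73) = 359/27 + 226/73 = 32309/1971)
(l(1262) + (516535 + 1920665))/(1/(1182076 - 1443977) + u(967)) = (1262**2 + (516535 + 1920665))/(1/(1182076 - 1443977) + 32309/1971) = (1592644 + 2437200)/(1/(-261901) + 32309/1971) = 4029844/(-1/261901 + 32309/1971) = 4029844/(8461757438/516206871) = 4029844*(516206871/8461757438) = 1040116580929062/4230878719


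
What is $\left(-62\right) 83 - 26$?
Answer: $-5172$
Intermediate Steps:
$\left(-62\right) 83 - 26 = -5146 - 26 = -5172$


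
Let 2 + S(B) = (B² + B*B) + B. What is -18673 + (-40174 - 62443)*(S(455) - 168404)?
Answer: -25253959756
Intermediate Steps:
S(B) = -2 + B + 2*B² (S(B) = -2 + ((B² + B*B) + B) = -2 + ((B² + B²) + B) = -2 + (2*B² + B) = -2 + (B + 2*B²) = -2 + B + 2*B²)
-18673 + (-40174 - 62443)*(S(455) - 168404) = -18673 + (-40174 - 62443)*((-2 + 455 + 2*455²) - 168404) = -18673 - 102617*((-2 + 455 + 2*207025) - 168404) = -18673 - 102617*((-2 + 455 + 414050) - 168404) = -18673 - 102617*(414503 - 168404) = -18673 - 102617*246099 = -18673 - 25253941083 = -25253959756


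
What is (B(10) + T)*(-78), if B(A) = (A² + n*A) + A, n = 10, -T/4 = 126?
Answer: 22932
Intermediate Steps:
T = -504 (T = -4*126 = -504)
B(A) = A² + 11*A (B(A) = (A² + 10*A) + A = A² + 11*A)
(B(10) + T)*(-78) = (10*(11 + 10) - 504)*(-78) = (10*21 - 504)*(-78) = (210 - 504)*(-78) = -294*(-78) = 22932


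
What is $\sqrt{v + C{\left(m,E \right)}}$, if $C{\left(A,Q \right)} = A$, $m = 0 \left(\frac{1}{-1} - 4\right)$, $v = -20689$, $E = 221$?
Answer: $i \sqrt{20689} \approx 143.84 i$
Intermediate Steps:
$m = 0$ ($m = 0 \left(-1 - 4\right) = 0 \left(-5\right) = 0$)
$\sqrt{v + C{\left(m,E \right)}} = \sqrt{-20689 + 0} = \sqrt{-20689} = i \sqrt{20689}$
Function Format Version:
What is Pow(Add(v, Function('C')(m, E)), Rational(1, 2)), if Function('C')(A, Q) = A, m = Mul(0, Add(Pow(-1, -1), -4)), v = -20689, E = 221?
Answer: Mul(I, Pow(20689, Rational(1, 2))) ≈ Mul(143.84, I)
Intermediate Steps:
m = 0 (m = Mul(0, Add(-1, -4)) = Mul(0, -5) = 0)
Pow(Add(v, Function('C')(m, E)), Rational(1, 2)) = Pow(Add(-20689, 0), Rational(1, 2)) = Pow(-20689, Rational(1, 2)) = Mul(I, Pow(20689, Rational(1, 2)))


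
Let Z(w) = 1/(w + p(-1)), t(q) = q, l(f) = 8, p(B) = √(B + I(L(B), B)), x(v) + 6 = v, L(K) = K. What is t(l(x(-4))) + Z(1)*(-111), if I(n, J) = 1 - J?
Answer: -95/2 ≈ -47.500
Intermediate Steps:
x(v) = -6 + v
p(B) = 1 (p(B) = √(B + (1 - B)) = √1 = 1)
Z(w) = 1/(1 + w) (Z(w) = 1/(w + 1) = 1/(1 + w))
t(l(x(-4))) + Z(1)*(-111) = 8 - 111/(1 + 1) = 8 - 111/2 = -95/2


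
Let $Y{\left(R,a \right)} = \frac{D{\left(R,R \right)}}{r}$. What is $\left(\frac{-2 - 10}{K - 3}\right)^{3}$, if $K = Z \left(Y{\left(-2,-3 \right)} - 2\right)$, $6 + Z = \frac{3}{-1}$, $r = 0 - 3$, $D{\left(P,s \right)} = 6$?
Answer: $- \frac{64}{1331} \approx -0.048084$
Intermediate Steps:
$r = -3$
$Z = -9$ ($Z = -6 + \frac{3}{-1} = -6 + 3 \left(-1\right) = -6 - 3 = -9$)
$Y{\left(R,a \right)} = -2$ ($Y{\left(R,a \right)} = \frac{6}{-3} = 6 \left(- \frac{1}{3}\right) = -2$)
$K = 36$ ($K = - 9 \left(-2 - 2\right) = \left(-9\right) \left(-4\right) = 36$)
$\left(\frac{-2 - 10}{K - 3}\right)^{3} = \left(\frac{-2 - 10}{36 - 3}\right)^{3} = \left(- \frac{12}{33}\right)^{3} = \left(\left(-12\right) \frac{1}{33}\right)^{3} = \left(- \frac{4}{11}\right)^{3} = - \frac{64}{1331}$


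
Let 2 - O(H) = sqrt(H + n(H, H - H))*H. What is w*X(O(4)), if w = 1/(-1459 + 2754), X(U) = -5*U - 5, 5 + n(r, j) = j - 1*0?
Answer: -3/259 + 4*I/259 ≈ -0.011583 + 0.015444*I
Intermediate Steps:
n(r, j) = -5 + j (n(r, j) = -5 + (j - 1*0) = -5 + (j + 0) = -5 + j)
O(H) = 2 - H*sqrt(-5 + H) (O(H) = 2 - sqrt(H + (-5 + (H - H)))*H = 2 - sqrt(H + (-5 + 0))*H = 2 - sqrt(H - 5)*H = 2 - sqrt(-5 + H)*H = 2 - H*sqrt(-5 + H))
X(U) = -5 - 5*U
w = 1/1295 ≈ 0.00077220
w*X(O(4)) = (-5 - 5*(2 - 1*4*sqrt(-5 + 4)))/1295 = (-5 - 5*(2 - 1*4*sqrt(-1)))/1295 = (-5 - 5*(2 - 1*4*I))/1295 = (-5 - 5*(2 - 4*I))/1295 = (-5 + (-10 + 20*I))/1295 = (-15 + 20*I)/1295 = -3/259 + 4*I/259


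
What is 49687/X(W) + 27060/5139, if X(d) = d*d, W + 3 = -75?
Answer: 46663837/3473964 ≈ 13.432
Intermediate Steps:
W = -78 (W = -3 - 75 = -78)
X(d) = d**2
49687/X(W) + 27060/5139 = 49687/((-78)**2) + 27060/5139 = 49687/6084 + 27060*(1/5139) = 49687*(1/6084) + 9020/1713 = 49687/6084 + 9020/1713 = 46663837/3473964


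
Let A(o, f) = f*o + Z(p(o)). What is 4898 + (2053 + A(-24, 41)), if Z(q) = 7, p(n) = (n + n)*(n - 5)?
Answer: 5974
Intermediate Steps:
p(n) = 2*n*(-5 + n) (p(n) = (2*n)*(-5 + n) = 2*n*(-5 + n))
A(o, f) = 7 + f*o (A(o, f) = f*o + 7 = 7 + f*o)
4898 + (2053 + A(-24, 41)) = 4898 + (2053 + (7 + 41*(-24))) = 4898 + (2053 + (7 - 984)) = 4898 + (2053 - 977) = 4898 + 1076 = 5974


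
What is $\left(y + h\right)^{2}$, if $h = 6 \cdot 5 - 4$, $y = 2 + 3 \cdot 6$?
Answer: $2116$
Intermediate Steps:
$y = 20$ ($y = 2 + 18 = 20$)
$h = 26$ ($h = 30 - 4 = 26$)
$\left(y + h\right)^{2} = \left(20 + 26\right)^{2} = 46^{2} = 2116$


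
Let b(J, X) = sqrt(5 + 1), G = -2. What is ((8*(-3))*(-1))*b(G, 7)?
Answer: 24*sqrt(6) ≈ 58.788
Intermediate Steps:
b(J, X) = sqrt(6)
((8*(-3))*(-1))*b(G, 7) = ((8*(-3))*(-1))*sqrt(6) = (-24*(-1))*sqrt(6) = 24*sqrt(6)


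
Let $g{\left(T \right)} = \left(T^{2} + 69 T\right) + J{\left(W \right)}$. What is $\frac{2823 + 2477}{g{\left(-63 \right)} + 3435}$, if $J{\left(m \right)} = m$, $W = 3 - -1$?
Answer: $\frac{5300}{3061} \approx 1.7315$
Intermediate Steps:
$W = 4$ ($W = 3 + 1 = 4$)
$g{\left(T \right)} = 4 + T^{2} + 69 T$ ($g{\left(T \right)} = \left(T^{2} + 69 T\right) + 4 = 4 + T^{2} + 69 T$)
$\frac{2823 + 2477}{g{\left(-63 \right)} + 3435} = \frac{2823 + 2477}{\left(4 + \left(-63\right)^{2} + 69 \left(-63\right)\right) + 3435} = \frac{5300}{\left(4 + 3969 - 4347\right) + 3435} = \frac{5300}{-374 + 3435} = \frac{5300}{3061}$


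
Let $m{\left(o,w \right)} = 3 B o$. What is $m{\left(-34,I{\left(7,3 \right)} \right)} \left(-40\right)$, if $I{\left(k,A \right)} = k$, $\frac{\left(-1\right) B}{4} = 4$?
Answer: $-65280$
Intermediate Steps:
$B = -16$ ($B = \left(-4\right) 4 = -16$)
$m{\left(o,w \right)} = - 48 o$ ($m{\left(o,w \right)} = 3 \left(-16\right) o = - 48 o$)
$m{\left(-34,I{\left(7,3 \right)} \right)} \left(-40\right) = \left(-48\right) \left(-34\right) \left(-40\right) = 1632 \left(-40\right) = -65280$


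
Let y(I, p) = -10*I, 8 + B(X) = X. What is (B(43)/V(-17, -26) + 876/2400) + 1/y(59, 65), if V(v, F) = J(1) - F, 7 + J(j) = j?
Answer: 24937/11800 ≈ 2.1133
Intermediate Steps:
J(j) = -7 + j
B(X) = -8 + X
V(v, F) = -6 - F (V(v, F) = (-7 + 1) - F = -6 - F)
(B(43)/V(-17, -26) + 876/2400) + 1/y(59, 65) = ((-8 + 43)/(-6 - 1*(-26)) + 876/2400) + 1/(-10*59) = (35/(-6 + 26) + 876*(1/2400)) + 1/(-590) = (35/20 + 73/200) - 1/590 = (35*(1/20) + 73/200) - 1/590 = (7/4 + 73/200) - 1/590 = 423/200 - 1/590 = 24937/11800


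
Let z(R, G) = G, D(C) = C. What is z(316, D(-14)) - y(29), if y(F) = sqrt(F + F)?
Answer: -14 - sqrt(58) ≈ -21.616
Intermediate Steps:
y(F) = sqrt(2)*sqrt(F) (y(F) = sqrt(2*F) = sqrt(2)*sqrt(F))
z(316, D(-14)) - y(29) = -14 - sqrt(2)*sqrt(29) = -14 - sqrt(58)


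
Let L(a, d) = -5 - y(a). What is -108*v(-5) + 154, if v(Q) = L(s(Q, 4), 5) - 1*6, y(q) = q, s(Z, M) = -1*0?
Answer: 1342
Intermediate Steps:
s(Z, M) = 0
L(a, d) = -5 - a
v(Q) = -11 (v(Q) = (-5 - 1*0) - 1*6 = (-5 + 0) - 6 = -5 - 6 = -11)
-108*v(-5) + 154 = -108*(-11) + 154 = 1188 + 154 = 1342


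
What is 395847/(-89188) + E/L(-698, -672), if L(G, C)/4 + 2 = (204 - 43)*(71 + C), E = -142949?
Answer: -8779002352/2157524611 ≈ -4.0690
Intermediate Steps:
L(G, C) = 45716 + 644*C (L(G, C) = -8 + 4*((204 - 43)*(71 + C)) = -8 + 4*(161*(71 + C)) = -8 + 4*(11431 + 161*C) = -8 + (45724 + 644*C) = 45716 + 644*C)
395847/(-89188) + E/L(-698, -672) = 395847/(-89188) - 142949/(45716 + 644*(-672)) = 395847*(-1/89188) - 142949/(45716 - 432768) = -395847/89188 - 142949/(-387052) = -395847/89188 - 142949*(-1/387052) = -395847/89188 + 142949/387052 = -8779002352/2157524611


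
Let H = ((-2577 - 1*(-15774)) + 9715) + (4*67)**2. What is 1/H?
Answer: 1/94736 ≈ 1.0556e-5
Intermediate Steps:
H = 94736 (H = ((-2577 + 15774) + 9715) + 268**2 = (13197 + 9715) + 71824 = 22912 + 71824 = 94736)
1/H = 1/94736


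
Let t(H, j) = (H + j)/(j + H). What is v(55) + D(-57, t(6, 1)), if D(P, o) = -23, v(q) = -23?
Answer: -46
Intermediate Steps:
t(H, j) = 1 (t(H, j) = (H + j)/(H + j) = 1)
v(55) + D(-57, t(6, 1)) = -23 - 23 = -46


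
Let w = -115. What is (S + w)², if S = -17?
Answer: 17424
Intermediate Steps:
(S + w)² = (-17 - 115)² = (-132)² = 17424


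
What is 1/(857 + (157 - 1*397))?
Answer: 1/617 ≈ 0.0016207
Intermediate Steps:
1/(857 + (157 - 1*397)) = 1/(857 + (157 - 397)) = 1/(857 - 240) = 1/617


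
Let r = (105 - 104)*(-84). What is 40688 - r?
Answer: 40772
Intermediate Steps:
r = -84 (r = 1*(-84) = -84)
40688 - r = 40688 - 1*(-84) = 40688 + 84 = 40772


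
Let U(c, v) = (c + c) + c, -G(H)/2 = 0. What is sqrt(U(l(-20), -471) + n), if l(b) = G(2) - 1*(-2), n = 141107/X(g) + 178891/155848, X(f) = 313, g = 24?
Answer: sqrt(2251551092762118)/2217292 ≈ 21.400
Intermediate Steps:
G(H) = 0 (G(H) = -2*0 = 0)
n = 22047236619/48780424 (n = 141107/313 + 178891/155848 = 22047236619/48780424 ≈ 451.97)
l(b) = 2 (l(b) = 0 - 1*(-2) = 0 + 2 = 2)
U(c, v) = 3*c (U(c, v) = 2*c + c = 3*c)
sqrt(U(l(-20), -471) + n) = sqrt(3*2 + 22047236619/48780424) = sqrt(6 + 22047236619/48780424) = sqrt(22339919163/48780424) = sqrt(2251551092762118)/2217292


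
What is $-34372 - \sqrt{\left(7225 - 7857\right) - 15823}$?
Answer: $-34372 - i \sqrt{16455} \approx -34372.0 - 128.28 i$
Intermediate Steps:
$-34372 - \sqrt{\left(7225 - 7857\right) - 15823} = -34372 - \sqrt{-632 - 15823} = -34372 - \sqrt{-16455} = -34372 - i \sqrt{16455}$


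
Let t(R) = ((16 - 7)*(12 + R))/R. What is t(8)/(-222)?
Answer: -15/148 ≈ -0.10135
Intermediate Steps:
t(R) = (108 + 9*R)/R (t(R) = (9*(12 + R))/R = (108 + 9*R)/R)
t(8)/(-222) = (9 + 108/8)/(-222) = (9 + 108*(⅛))*(-1/222) = (9 + 27/2)*(-1/222) = (45/2)*(-1/222) = -15/148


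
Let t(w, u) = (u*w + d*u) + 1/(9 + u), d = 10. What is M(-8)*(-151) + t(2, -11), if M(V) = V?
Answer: 2151/2 ≈ 1075.5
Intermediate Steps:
t(w, u) = 1/(9 + u) + 10*u + u*w (t(w, u) = (u*w + 10*u) + 1/(9 + u) = (10*u + u*w) + 1/(9 + u) = 1/(9 + u) + 10*u + u*w)
M(-8)*(-151) + t(2, -11) = -8*(-151) + (1 + 10*(-11)² + 90*(-11) + 2*(-11)² + 9*(-11)*2)/(9 - 11) = 1208 + (1 + 10*121 - 990 + 2*121 - 198)/(-2) = 1208 - (1 + 1210 - 990 + 242 - 198)/2 = 1208 - ½*265 = 1208 - 265/2 = 2151/2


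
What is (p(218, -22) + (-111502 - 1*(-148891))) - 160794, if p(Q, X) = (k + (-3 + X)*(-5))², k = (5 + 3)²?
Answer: -87684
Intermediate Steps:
k = 64 (k = 8² = 64)
p(Q, X) = (79 - 5*X)² (p(Q, X) = (64 + (-3 + X)*(-5))² = (64 + (15 - 5*X))² = (79 - 5*X)²)
(p(218, -22) + (-111502 - 1*(-148891))) - 160794 = ((79 - 5*(-22))² + (-111502 - 1*(-148891))) - 160794 = ((79 + 110)² + (-111502 + 148891)) - 160794 = (189² + 37389) - 160794 = (35721 + 37389) - 160794 = 73110 - 160794 = -87684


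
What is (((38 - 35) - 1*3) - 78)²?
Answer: 6084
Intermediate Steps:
(((38 - 35) - 1*3) - 78)² = ((3 - 3) - 78)² = (0 - 78)² = (-78)² = 6084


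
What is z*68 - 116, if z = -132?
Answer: -9092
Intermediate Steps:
z*68 - 116 = -132*68 - 116 = -8976 - 116 = -9092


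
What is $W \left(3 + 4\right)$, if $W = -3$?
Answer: $-21$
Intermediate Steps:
$W \left(3 + 4\right) = - 3 \left(3 + 4\right) = \left(-3\right) 7 = -21$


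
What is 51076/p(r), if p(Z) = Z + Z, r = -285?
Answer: -25538/285 ≈ -89.607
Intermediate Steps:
p(Z) = 2*Z
51076/p(r) = 51076/((2*(-285))) = 51076/(-570) = 51076*(-1/570) = -25538/285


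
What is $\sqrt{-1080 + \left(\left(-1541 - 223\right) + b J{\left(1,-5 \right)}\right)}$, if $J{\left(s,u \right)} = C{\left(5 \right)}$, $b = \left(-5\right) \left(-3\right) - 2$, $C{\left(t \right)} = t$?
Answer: $i \sqrt{2779} \approx 52.716 i$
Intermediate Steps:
$b = 13$ ($b = 15 - 2 = 13$)
$J{\left(s,u \right)} = 5$
$\sqrt{-1080 + \left(\left(-1541 - 223\right) + b J{\left(1,-5 \right)}\right)} = \sqrt{-1080 + \left(\left(-1541 - 223\right) + 13 \cdot 5\right)} = \sqrt{-1080 + \left(-1764 + 65\right)} = \sqrt{-1080 - 1699} = \sqrt{-2779} = i \sqrt{2779}$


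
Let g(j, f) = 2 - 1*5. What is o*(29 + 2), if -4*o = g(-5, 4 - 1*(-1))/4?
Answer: 93/16 ≈ 5.8125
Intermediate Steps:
g(j, f) = -3 (g(j, f) = 2 - 5 = -3)
o = 3/16 (o = -(-3)/(4*4) = -¼*(-¾) = 3/16 ≈ 0.18750)
o*(29 + 2) = 3*(29 + 2)/16 = (3/16)*31 = 93/16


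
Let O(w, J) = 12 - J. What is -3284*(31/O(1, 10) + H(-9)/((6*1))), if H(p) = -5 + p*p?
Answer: -277498/3 ≈ -92499.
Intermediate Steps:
H(p) = -5 + p**2
-3284*(31/O(1, 10) + H(-9)/((6*1))) = -3284*(31/(12 - 1*10) + (-5 + (-9)**2)/((6*1))) = -3284*(31/(12 - 10) + (-5 + 81)/6) = -3284*(31/2 + 76*(1/6)) = -3284*(31*(1/2) + 38/3) = -3284*(31/2 + 38/3) = -3284*169/6 = -277498/3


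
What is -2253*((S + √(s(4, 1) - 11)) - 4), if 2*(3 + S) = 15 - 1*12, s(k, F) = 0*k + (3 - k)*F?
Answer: 24783/2 - 4506*I*√3 ≈ 12392.0 - 7804.6*I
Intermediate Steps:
s(k, F) = F*(3 - k) (s(k, F) = 0 + F*(3 - k) = F*(3 - k))
S = -3/2 (S = -3 + (15 - 1*12)/2 = -3 + (15 - 12)/2 = -3 + (½)*3 = -3 + 3/2 = -3/2 ≈ -1.5000)
-2253*((S + √(s(4, 1) - 11)) - 4) = -2253*((-3/2 + √(1*(3 - 1*4) - 11)) - 4) = -2253*((-3/2 + √(1*(3 - 4) - 11)) - 4) = -2253*((-3/2 + √(1*(-1) - 11)) - 4) = -2253*((-3/2 + √(-1 - 11)) - 4) = -2253*((-3/2 + √(-12)) - 4) = -2253*((-3/2 + 2*I*√3) - 4) = -2253*(-11/2 + 2*I*√3) = 24783/2 - 4506*I*√3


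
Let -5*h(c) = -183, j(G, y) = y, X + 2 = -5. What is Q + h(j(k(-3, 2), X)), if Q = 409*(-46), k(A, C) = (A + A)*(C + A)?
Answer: -93887/5 ≈ -18777.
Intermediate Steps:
k(A, C) = 2*A*(A + C) (k(A, C) = (2*A)*(A + C) = 2*A*(A + C))
X = -7 (X = -2 - 5 = -7)
h(c) = 183/5 (h(c) = -⅕*(-183) = 183/5)
Q = -18814
Q + h(j(k(-3, 2), X)) = -18814 + 183/5 = -93887/5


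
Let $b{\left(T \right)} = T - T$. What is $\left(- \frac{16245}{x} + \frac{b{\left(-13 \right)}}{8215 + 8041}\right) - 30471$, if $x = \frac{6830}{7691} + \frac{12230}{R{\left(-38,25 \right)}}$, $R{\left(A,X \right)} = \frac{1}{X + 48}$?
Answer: $- \frac{13948524447561}{457763648} \approx -30471.0$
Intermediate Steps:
$R{\left(A,X \right)} = \frac{1}{48 + X}$
$x = \frac{6866454720}{7691}$ ($x = \frac{6830}{7691} + \frac{12230}{\frac{1}{48 + 25}} = 6830 \cdot \frac{1}{7691} + \frac{12230}{\frac{1}{73}} = \frac{6830}{7691} + 12230 \frac{1}{\frac{1}{73}} = \frac{6830}{7691} + 12230 \cdot 73 = \frac{6830}{7691} + 892790 = \frac{6866454720}{7691} \approx 8.9279 \cdot 10^{5}$)
$b{\left(T \right)} = 0$
$\left(- \frac{16245}{x} + \frac{b{\left(-13 \right)}}{8215 + 8041}\right) - 30471 = \left(- \frac{16245}{\frac{6866454720}{7691}} + \frac{0}{8215 + 8041}\right) - 30471 = \left(\left(-16245\right) \frac{7691}{6866454720} + \frac{0}{16256}\right) - 30471 = \left(- \frac{8329353}{457763648} + 0 \cdot \frac{1}{16256}\right) - 30471 = \left(- \frac{8329353}{457763648} + 0\right) - 30471 = - \frac{8329353}{457763648} - 30471 = - \frac{13948524447561}{457763648}$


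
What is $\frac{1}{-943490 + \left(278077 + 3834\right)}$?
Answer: $- \frac{1}{661579} \approx -1.5115 \cdot 10^{-6}$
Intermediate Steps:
$\frac{1}{-943490 + \left(278077 + 3834\right)} = \frac{1}{-943490 + 281911} = \frac{1}{-661579} = - \frac{1}{661579}$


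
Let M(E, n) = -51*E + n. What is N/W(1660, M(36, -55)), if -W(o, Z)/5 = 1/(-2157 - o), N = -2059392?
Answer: -7860699264/5 ≈ -1.5721e+9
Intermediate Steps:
M(E, n) = n - 51*E
W(o, Z) = -5/(-2157 - o)
N/W(1660, M(36, -55)) = -2059392/(5/(2157 + 1660)) = -2059392/(5/3817) = -2059392/(5*(1/3817)) = -2059392/5/3817 = -2059392*3817/5 = -7860699264/5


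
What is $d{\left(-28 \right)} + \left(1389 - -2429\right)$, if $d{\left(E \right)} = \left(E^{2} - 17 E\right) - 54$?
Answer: $5024$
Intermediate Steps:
$d{\left(E \right)} = -54 + E^{2} - 17 E$
$d{\left(-28 \right)} + \left(1389 - -2429\right) = \left(-54 + \left(-28\right)^{2} - -476\right) + \left(1389 - -2429\right) = \left(-54 + 784 + 476\right) + \left(1389 + 2429\right) = 1206 + 3818 = 5024$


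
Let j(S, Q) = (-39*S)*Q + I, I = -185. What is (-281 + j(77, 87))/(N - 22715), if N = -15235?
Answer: 261727/37950 ≈ 6.8966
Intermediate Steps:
j(S, Q) = -185 - 39*Q*S (j(S, Q) = (-39*S)*Q - 185 = -39*Q*S - 185 = -185 - 39*Q*S)
(-281 + j(77, 87))/(N - 22715) = (-281 + (-185 - 39*87*77))/(-15235 - 22715) = (-281 + (-185 - 261261))/(-37950) = (-281 - 261446)*(-1/37950) = -261727*(-1/37950) = 261727/37950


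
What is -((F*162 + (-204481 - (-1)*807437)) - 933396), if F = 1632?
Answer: 66056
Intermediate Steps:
-((F*162 + (-204481 - (-1)*807437)) - 933396) = -((1632*162 + (-204481 - (-1)*807437)) - 933396) = -((264384 + (-204481 - 1*(-807437))) - 933396) = -((264384 + (-204481 + 807437)) - 933396) = -((264384 + 602956) - 933396) = -(867340 - 933396) = -1*(-66056) = 66056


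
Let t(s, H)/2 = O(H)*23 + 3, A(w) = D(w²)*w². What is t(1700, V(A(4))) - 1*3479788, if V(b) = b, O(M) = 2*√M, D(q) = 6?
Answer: -3479782 + 368*√6 ≈ -3.4789e+6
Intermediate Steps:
A(w) = 6*w²
t(s, H) = 6 + 92*√H (t(s, H) = 2*((2*√H)*23 + 3) = 2*(46*√H + 3) = 2*(3 + 46*√H) = 6 + 92*√H)
t(1700, V(A(4))) - 1*3479788 = (6 + 92*√(6*4²)) - 1*3479788 = (6 + 92*√(6*16)) - 3479788 = (6 + 92*√96) - 3479788 = (6 + 92*(4*√6)) - 3479788 = (6 + 368*√6) - 3479788 = -3479782 + 368*√6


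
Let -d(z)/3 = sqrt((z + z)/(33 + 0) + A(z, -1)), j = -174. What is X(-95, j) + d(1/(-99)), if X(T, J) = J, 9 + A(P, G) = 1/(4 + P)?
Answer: -174 - I*sqrt(13380477270)/13035 ≈ -174.0 - 8.8741*I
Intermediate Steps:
A(P, G) = -9 + 1/(4 + P)
d(z) = -3*sqrt(2*z/33 + (-35 - 9*z)/(4 + z)) (d(z) = -3*sqrt((z + z)/(33 + 0) + (-35 - 9*z)/(4 + z)) = -3*sqrt((2*z)/33 + (-35 - 9*z)/(4 + z)) = -3*sqrt((2*z)*(1/33) + (-35 - 9*z)/(4 + z)) = -3*sqrt(2*z/33 + (-35 - 9*z)/(4 + z)))
X(-95, j) + d(1/(-99)) = -174 - sqrt(33)*sqrt(-(1155 - 2*(1/(-99))**2 + 289/(-99))/(4 + 1/(-99)))/11 = -174 - sqrt(33)*sqrt(-(1155 - 2*(-1/99)**2 + 289*(-1/99))/(4 - 1/99))/11 = -174 - sqrt(33)*sqrt(-(1155 - 2*1/9801 - 289/99)/395/99)/11 = -174 - sqrt(33)*sqrt(-1*99/395*(1155 - 2/9801 - 289/99))/11 = -174 - sqrt(33)*sqrt(-1*99/395*11291542/9801)/11 = -174 - sqrt(33)*sqrt(-11291542/39105)/11 = -174 - sqrt(33)*I*sqrt(49061749990)/13035/11 = -174 - I*sqrt(13380477270)/13035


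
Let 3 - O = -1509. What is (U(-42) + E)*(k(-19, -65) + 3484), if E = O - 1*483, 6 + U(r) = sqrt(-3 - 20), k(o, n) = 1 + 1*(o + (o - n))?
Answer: 3592776 + 3512*I*sqrt(23) ≈ 3.5928e+6 + 16843.0*I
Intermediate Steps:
O = 1512 (O = 3 - 1*(-1509) = 3 + 1509 = 1512)
k(o, n) = 1 - n + 2*o (k(o, n) = 1 + 1*(-n + 2*o) = 1 + (-n + 2*o) = 1 - n + 2*o)
U(r) = -6 + I*sqrt(23) (U(r) = -6 + sqrt(-3 - 20) = -6 + sqrt(-23) = -6 + I*sqrt(23))
E = 1029 (E = 1512 - 1*483 = 1512 - 483 = 1029)
(U(-42) + E)*(k(-19, -65) + 3484) = ((-6 + I*sqrt(23)) + 1029)*((1 - 1*(-65) + 2*(-19)) + 3484) = (1023 + I*sqrt(23))*((1 + 65 - 38) + 3484) = (1023 + I*sqrt(23))*(28 + 3484) = (1023 + I*sqrt(23))*3512 = 3592776 + 3512*I*sqrt(23)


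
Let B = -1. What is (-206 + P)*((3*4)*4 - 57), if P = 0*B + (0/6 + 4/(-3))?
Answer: 1866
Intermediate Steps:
P = -4/3 (P = 0*(-1) + (0/6 + 4/(-3)) = 0 + (0*(1/6) + 4*(-1/3)) = 0 + (0 - 4/3) = 0 - 4/3 = -4/3 ≈ -1.3333)
(-206 + P)*((3*4)*4 - 57) = (-206 - 4/3)*((3*4)*4 - 57) = -622*(12*4 - 57)/3 = -622*(48 - 57)/3 = -622/3*(-9) = 1866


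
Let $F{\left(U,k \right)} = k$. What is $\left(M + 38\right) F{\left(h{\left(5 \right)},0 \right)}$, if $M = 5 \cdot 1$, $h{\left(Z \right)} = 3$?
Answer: $0$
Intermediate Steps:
$M = 5$
$\left(M + 38\right) F{\left(h{\left(5 \right)},0 \right)} = \left(5 + 38\right) 0 = 43 \cdot 0 = 0$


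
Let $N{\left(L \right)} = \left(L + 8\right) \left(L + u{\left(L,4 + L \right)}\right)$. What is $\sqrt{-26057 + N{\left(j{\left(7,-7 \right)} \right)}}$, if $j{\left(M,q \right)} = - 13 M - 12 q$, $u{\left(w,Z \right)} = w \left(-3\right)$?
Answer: $i \sqrt{26043} \approx 161.38 i$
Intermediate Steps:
$u{\left(w,Z \right)} = - 3 w$
$N{\left(L \right)} = - 2 L \left(8 + L\right)$ ($N{\left(L \right)} = \left(L + 8\right) \left(L - 3 L\right) = \left(8 + L\right) \left(- 2 L\right) = - 2 L \left(8 + L\right)$)
$\sqrt{-26057 + N{\left(j{\left(7,-7 \right)} \right)}} = \sqrt{-26057 + 2 \left(\left(-13\right) 7 - -84\right) \left(-8 - \left(\left(-13\right) 7 - -84\right)\right)} = \sqrt{-26057 + 2 \left(-91 + 84\right) \left(-8 - \left(-91 + 84\right)\right)} = \sqrt{-26057 + 2 \left(-7\right) \left(-8 - -7\right)} = \sqrt{-26057 + 2 \left(-7\right) \left(-8 + 7\right)} = \sqrt{-26057 + 2 \left(-7\right) \left(-1\right)} = \sqrt{-26057 + 14} = \sqrt{-26043} = i \sqrt{26043}$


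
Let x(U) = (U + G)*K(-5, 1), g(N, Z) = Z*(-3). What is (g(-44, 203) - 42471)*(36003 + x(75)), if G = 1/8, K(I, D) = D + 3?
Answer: -1563954780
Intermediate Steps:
K(I, D) = 3 + D
G = 1/8 (G = 1*(1/8) = 1/8 ≈ 0.12500)
g(N, Z) = -3*Z
x(U) = 1/2 + 4*U (x(U) = (U + 1/8)*(3 + 1) = (1/8 + U)*4 = 1/2 + 4*U)
(g(-44, 203) - 42471)*(36003 + x(75)) = (-3*203 - 42471)*(36003 + (1/2 + 4*75)) = (-609 - 42471)*(36003 + (1/2 + 300)) = -43080*(36003 + 601/2) = -43080*72607/2 = -1563954780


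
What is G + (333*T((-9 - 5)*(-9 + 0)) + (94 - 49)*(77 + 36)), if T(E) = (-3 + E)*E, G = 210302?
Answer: 5376221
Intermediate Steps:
T(E) = E*(-3 + E)
G + (333*T((-9 - 5)*(-9 + 0)) + (94 - 49)*(77 + 36)) = 210302 + (333*(((-9 - 5)*(-9 + 0))*(-3 + (-9 - 5)*(-9 + 0))) + (94 - 49)*(77 + 36)) = 210302 + (333*((-14*(-9))*(-3 - 14*(-9))) + 45*113) = 210302 + (333*(126*(-3 + 126)) + 5085) = 210302 + (333*(126*123) + 5085) = 210302 + (333*15498 + 5085) = 210302 + (5160834 + 5085) = 210302 + 5165919 = 5376221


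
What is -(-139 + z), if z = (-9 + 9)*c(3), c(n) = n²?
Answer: 139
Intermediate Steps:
z = 0 (z = (-9 + 9)*3² = 0*9 = 0)
-(-139 + z) = -(-139 + 0) = -1*(-139) = 139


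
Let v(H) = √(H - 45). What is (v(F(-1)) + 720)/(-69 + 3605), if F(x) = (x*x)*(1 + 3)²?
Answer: 45/221 + I*√29/3536 ≈ 0.20362 + 0.001523*I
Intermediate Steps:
F(x) = 16*x² (F(x) = x²*4² = x²*16 = 16*x²)
v(H) = √(-45 + H)
(v(F(-1)) + 720)/(-69 + 3605) = (√(-45 + 16*(-1)²) + 720)/(-69 + 3605) = (√(-45 + 16*1) + 720)/3536 = (√(-45 + 16) + 720)*(1/3536) = (√(-29) + 720)*(1/3536) = (I*√29 + 720)*(1/3536) = (720 + I*√29)*(1/3536) = 45/221 + I*√29/3536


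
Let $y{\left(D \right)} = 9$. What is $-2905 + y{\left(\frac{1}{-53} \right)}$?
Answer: $-2896$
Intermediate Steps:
$-2905 + y{\left(\frac{1}{-53} \right)} = -2905 + 9 = -2896$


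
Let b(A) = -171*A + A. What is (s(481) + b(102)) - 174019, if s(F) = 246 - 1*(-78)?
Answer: -191035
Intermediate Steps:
s(F) = 324 (s(F) = 246 + 78 = 324)
b(A) = -170*A
(s(481) + b(102)) - 174019 = (324 - 170*102) - 174019 = (324 - 17340) - 174019 = -17016 - 174019 = -191035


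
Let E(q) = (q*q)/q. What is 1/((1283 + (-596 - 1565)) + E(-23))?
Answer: -1/901 ≈ -0.0011099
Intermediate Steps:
E(q) = q (E(q) = q²/q = q)
1/((1283 + (-596 - 1565)) + E(-23)) = 1/((1283 + (-596 - 1565)) - 23) = 1/((1283 - 2161) - 23) = 1/(-878 - 23) = 1/(-901) = -1/901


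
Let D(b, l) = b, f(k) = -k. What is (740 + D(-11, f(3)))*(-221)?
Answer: -161109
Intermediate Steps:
(740 + D(-11, f(3)))*(-221) = (740 - 11)*(-221) = 729*(-221) = -161109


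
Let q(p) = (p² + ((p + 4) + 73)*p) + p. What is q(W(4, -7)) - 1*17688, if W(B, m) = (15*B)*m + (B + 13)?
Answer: 275696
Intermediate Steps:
W(B, m) = 13 + B + 15*B*m (W(B, m) = 15*B*m + (13 + B) = 13 + B + 15*B*m)
q(p) = p + p² + p*(77 + p) (q(p) = (p² + ((4 + p) + 73)*p) + p = (p² + (77 + p)*p) + p = (p² + p*(77 + p)) + p = p + p² + p*(77 + p))
q(W(4, -7)) - 1*17688 = 2*(13 + 4 + 15*4*(-7))*(39 + (13 + 4 + 15*4*(-7))) - 1*17688 = 2*(13 + 4 - 420)*(39 + (13 + 4 - 420)) - 17688 = 2*(-403)*(39 - 403) - 17688 = 2*(-403)*(-364) - 17688 = 293384 - 17688 = 275696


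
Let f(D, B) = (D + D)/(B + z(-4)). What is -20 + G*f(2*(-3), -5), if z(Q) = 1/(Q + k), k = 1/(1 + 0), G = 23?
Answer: 127/4 ≈ 31.750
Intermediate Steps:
k = 1 (k = 1/1 = 1)
z(Q) = 1/(1 + Q) (z(Q) = 1/(Q + 1) = 1/(1 + Q))
f(D, B) = 2*D/(-⅓ + B) (f(D, B) = (D + D)/(B + 1/(1 - 4)) = (2*D)/(B + 1/(-3)) = (2*D)/(B - ⅓) = (2*D)/(-⅓ + B) = 2*D/(-⅓ + B))
-20 + G*f(2*(-3), -5) = -20 + 23*(6*(2*(-3))/(-1 + 3*(-5))) = -20 + 23*(6*(-6)/(-1 - 15)) = -20 + 23*(6*(-6)/(-16)) = -20 + 23*(6*(-6)*(-1/16)) = -20 + 23*(9/4) = -20 + 207/4 = 127/4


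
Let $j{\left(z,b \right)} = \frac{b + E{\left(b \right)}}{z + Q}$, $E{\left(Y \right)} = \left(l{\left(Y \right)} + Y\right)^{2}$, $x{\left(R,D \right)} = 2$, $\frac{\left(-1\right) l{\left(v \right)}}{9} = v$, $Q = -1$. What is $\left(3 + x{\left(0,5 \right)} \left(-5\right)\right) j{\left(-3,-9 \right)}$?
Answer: $\frac{36225}{4} \approx 9056.3$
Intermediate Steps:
$l{\left(v \right)} = - 9 v$
$E{\left(Y \right)} = 64 Y^{2}$ ($E{\left(Y \right)} = \left(- 9 Y + Y\right)^{2} = \left(- 8 Y\right)^{2} = 64 Y^{2}$)
$j{\left(z,b \right)} = \frac{b + 64 b^{2}}{-1 + z}$ ($j{\left(z,b \right)} = \frac{b + 64 b^{2}}{z - 1} = \frac{b + 64 b^{2}}{-1 + z}$)
$\left(3 + x{\left(0,5 \right)} \left(-5\right)\right) j{\left(-3,-9 \right)} = \left(3 + 2 \left(-5\right)\right) \left(- \frac{9 \left(1 + 64 \left(-9\right)\right)}{-1 - 3}\right) = \left(3 - 10\right) \left(- \frac{9 \left(1 - 576\right)}{-4}\right) = - 7 \left(\left(-9\right) \left(- \frac{1}{4}\right) \left(-575\right)\right) = \left(-7\right) \left(- \frac{5175}{4}\right) = \frac{36225}{4}$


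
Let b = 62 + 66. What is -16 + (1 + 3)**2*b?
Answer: 2032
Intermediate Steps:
b = 128
-16 + (1 + 3)**2*b = -16 + (1 + 3)**2*128 = -16 + 4**2*128 = -16 + 16*128 = -16 + 2048 = 2032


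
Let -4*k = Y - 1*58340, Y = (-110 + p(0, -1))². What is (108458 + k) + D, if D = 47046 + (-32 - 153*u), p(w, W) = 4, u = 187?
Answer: 138637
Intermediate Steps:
Y = 11236 (Y = (-110 + 4)² = (-106)² = 11236)
D = 18403 (D = 47046 + (-32 - 153*187) = 47046 + (-32 - 28611) = 47046 - 28643 = 18403)
k = 11776 (k = -(11236 - 1*58340)/4 = -(11236 - 58340)/4 = -¼*(-47104) = 11776)
(108458 + k) + D = (108458 + 11776) + 18403 = 120234 + 18403 = 138637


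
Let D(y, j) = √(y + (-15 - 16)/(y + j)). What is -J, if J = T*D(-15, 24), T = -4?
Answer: 4*I*√166/3 ≈ 17.179*I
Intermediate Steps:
D(y, j) = √(y - 31/(j + y))
J = -4*I*√166/3 (J = -4*√(-31 - 15*(24 - 15))/√(24 - 15) = -4*√(-31 - 15*9)/3 = -4*√(-31 - 135)/3 = -4*I*√166/3 ≈ -17.179*I)
-J = -(-4)*I*√166/3 = 4*I*√166/3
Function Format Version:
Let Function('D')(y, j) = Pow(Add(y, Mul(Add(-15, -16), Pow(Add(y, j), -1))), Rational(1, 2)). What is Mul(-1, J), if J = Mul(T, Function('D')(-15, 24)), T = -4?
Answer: Mul(Rational(4, 3), I, Pow(166, Rational(1, 2))) ≈ Mul(17.179, I)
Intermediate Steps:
Function('D')(y, j) = Pow(Add(y, Mul(-31, Pow(Add(j, y), -1))), Rational(1, 2))
J = Mul(Rational(-4, 3), I, Pow(166, Rational(1, 2))) (J = Mul(-4, Pow(Mul(Pow(Add(24, -15), -1), Add(-31, Mul(-15, Add(24, -15)))), Rational(1, 2))) = Mul(-4, Pow(Mul(Pow(9, -1), Add(-31, Mul(-15, 9))), Rational(1, 2))) = Mul(-4, Pow(Mul(Rational(1, 9), Add(-31, -135)), Rational(1, 2))) = Mul(-4, Pow(Mul(Rational(1, 9), -166), Rational(1, 2))) = Mul(-4, Pow(Rational(-166, 9), Rational(1, 2))) = Mul(-4, Mul(Rational(1, 3), I, Pow(166, Rational(1, 2)))) = Mul(Rational(-4, 3), I, Pow(166, Rational(1, 2))) ≈ Mul(-17.179, I))
Mul(-1, J) = Mul(-1, Mul(Rational(-4, 3), I, Pow(166, Rational(1, 2)))) = Mul(Rational(4, 3), I, Pow(166, Rational(1, 2)))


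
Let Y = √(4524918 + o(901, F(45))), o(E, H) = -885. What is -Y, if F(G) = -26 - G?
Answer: -√4524033 ≈ -2127.0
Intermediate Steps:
Y = √4524033 (Y = √(4524918 - 885) = √4524033 ≈ 2127.0)
-Y = -√4524033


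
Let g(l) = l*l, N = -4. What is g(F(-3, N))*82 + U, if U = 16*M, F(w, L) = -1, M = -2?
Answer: 50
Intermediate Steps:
g(l) = l²
U = -32 (U = 16*(-2) = -32)
g(F(-3, N))*82 + U = (-1)²*82 - 32 = 1*82 - 32 = 82 - 32 = 50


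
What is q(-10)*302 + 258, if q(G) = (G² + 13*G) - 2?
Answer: -9406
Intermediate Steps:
q(G) = -2 + G² + 13*G
q(-10)*302 + 258 = (-2 + (-10)² + 13*(-10))*302 + 258 = (-2 + 100 - 130)*302 + 258 = -32*302 + 258 = -9664 + 258 = -9406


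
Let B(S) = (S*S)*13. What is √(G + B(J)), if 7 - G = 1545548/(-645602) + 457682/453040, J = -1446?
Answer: √36333139778822240198662422570/36560441260 ≈ 5213.6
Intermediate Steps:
G = 613024840479/73120882520 (G = 7 - (1545548/(-645602) + 457682/453040) = 7 - (1545548*(-1/645602) + 457682*(1/453040)) = 7 - (-772774/322801 + 228841/226520) = 7 - 1*(-101178662839/73120882520) = 7 + 101178662839/73120882520 = 613024840479/73120882520 ≈ 8.3837)
B(S) = 13*S² (B(S) = S²*13 = 13*S²)
√(G + B(J)) = √(613024840479/73120882520 + 13*(-1446)²) = √(613024840479/73120882520 + 13*2090916) = √(613024840479/73120882520 + 27181908) = √(1987565714562288639/73120882520) = √36333139778822240198662422570/36560441260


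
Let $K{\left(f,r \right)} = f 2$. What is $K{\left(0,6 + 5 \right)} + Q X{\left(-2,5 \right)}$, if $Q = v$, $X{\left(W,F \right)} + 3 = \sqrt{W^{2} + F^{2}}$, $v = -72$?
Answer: $216 - 72 \sqrt{29} \approx -171.73$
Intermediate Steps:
$X{\left(W,F \right)} = -3 + \sqrt{F^{2} + W^{2}}$ ($X{\left(W,F \right)} = -3 + \sqrt{W^{2} + F^{2}} = -3 + \sqrt{F^{2} + W^{2}}$)
$K{\left(f,r \right)} = 2 f$
$Q = -72$
$K{\left(0,6 + 5 \right)} + Q X{\left(-2,5 \right)} = 2 \cdot 0 - 72 \left(-3 + \sqrt{5^{2} + \left(-2\right)^{2}}\right) = 0 - 72 \left(-3 + \sqrt{25 + 4}\right) = 0 - 72 \left(-3 + \sqrt{29}\right) = 0 + \left(216 - 72 \sqrt{29}\right) = 216 - 72 \sqrt{29}$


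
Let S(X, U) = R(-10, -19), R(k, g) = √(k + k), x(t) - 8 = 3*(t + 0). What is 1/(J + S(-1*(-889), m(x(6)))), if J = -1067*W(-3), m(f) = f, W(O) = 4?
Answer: -1067/4553961 - I*√5/9107922 ≈ -0.0002343 - 2.4551e-7*I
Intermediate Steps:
x(t) = 8 + 3*t (x(t) = 8 + 3*(t + 0) = 8 + 3*t)
R(k, g) = √2*√k (R(k, g) = √(2*k) = √2*√k)
S(X, U) = 2*I*√5 (S(X, U) = √2*√(-10) = √2*(I*√10) = 2*I*√5)
J = -4268 (J = -1067*4 = -4268)
1/(J + S(-1*(-889), m(x(6)))) = 1/(-4268 + 2*I*√5)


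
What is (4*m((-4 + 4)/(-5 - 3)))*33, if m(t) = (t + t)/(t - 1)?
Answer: 0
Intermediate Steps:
m(t) = 2*t/(-1 + t) (m(t) = (2*t)/(-1 + t) = 2*t/(-1 + t))
(4*m((-4 + 4)/(-5 - 3)))*33 = (4*(2*((-4 + 4)/(-5 - 3))/(-1 + (-4 + 4)/(-5 - 3))))*33 = (4*(2*(0/(-8))/(-1 + 0/(-8))))*33 = (4*(2*(0*(-⅛))/(-1 + 0*(-⅛))))*33 = (4*(2*0/(-1 + 0)))*33 = (4*(2*0/(-1)))*33 = (4*(2*0*(-1)))*33 = (4*0)*33 = 0*33 = 0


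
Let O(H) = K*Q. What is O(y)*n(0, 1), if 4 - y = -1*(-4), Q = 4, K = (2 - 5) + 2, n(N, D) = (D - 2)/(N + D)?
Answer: 4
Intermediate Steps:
n(N, D) = (-2 + D)/(D + N)
K = -1 (K = -3 + 2 = -1)
y = 0 (y = 4 - (-1)*(-4) = 4 - 1*4 = 4 - 4 = 0)
O(H) = -4 (O(H) = -1*4 = -4)
O(y)*n(0, 1) = -4*(-2 + 1)/(1 + 0) = -4*(-1)/1 = -4*(-1) = 4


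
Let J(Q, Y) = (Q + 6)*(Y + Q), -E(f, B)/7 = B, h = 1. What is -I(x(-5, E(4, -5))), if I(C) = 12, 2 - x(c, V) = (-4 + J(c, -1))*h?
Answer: -12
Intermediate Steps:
E(f, B) = -7*B
J(Q, Y) = (6 + Q)*(Q + Y)
x(c, V) = 12 - c**2 - 5*c (x(c, V) = 2 - (-4 + (c**2 + 6*c + 6*(-1) + c*(-1))) = 2 - (-4 + (c**2 + 6*c - 6 - c)) = 2 - (-4 + (-6 + c**2 + 5*c)) = 2 - (-10 + c**2 + 5*c) = 2 + (10 - c**2 - 5*c) = 12 - c**2 - 5*c)
-I(x(-5, E(4, -5))) = -1*12 = -12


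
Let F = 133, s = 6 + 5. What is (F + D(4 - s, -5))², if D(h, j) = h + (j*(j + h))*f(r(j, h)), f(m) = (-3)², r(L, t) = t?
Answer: 443556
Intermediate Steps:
s = 11
f(m) = 9
D(h, j) = h + 9*j*(h + j) (D(h, j) = h + (j*(j + h))*9 = h + (j*(h + j))*9 = h + 9*j*(h + j))
(F + D(4 - s, -5))² = (133 + ((4 - 1*11) + 9*(-5)² + 9*(4 - 1*11)*(-5)))² = (133 + ((4 - 11) + 9*25 + 9*(4 - 11)*(-5)))² = (133 + (-7 + 225 + 9*(-7)*(-5)))² = (133 + (-7 + 225 + 315))² = (133 + 533)² = 666² = 443556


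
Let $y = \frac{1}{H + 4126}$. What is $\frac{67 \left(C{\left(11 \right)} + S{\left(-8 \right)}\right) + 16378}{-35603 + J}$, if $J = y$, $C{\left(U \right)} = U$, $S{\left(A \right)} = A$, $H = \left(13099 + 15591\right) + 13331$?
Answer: $- \frac{765071113}{1642971640} \approx -0.46566$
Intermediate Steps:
$H = 42021$ ($H = 28690 + 13331 = 42021$)
$y = \frac{1}{46147}$ ($y = \frac{1}{42021 + 4126} = \frac{1}{46147} \approx 2.167 \cdot 10^{-5}$)
$J = \frac{1}{46147} \approx 2.167 \cdot 10^{-5}$
$\frac{67 \left(C{\left(11 \right)} + S{\left(-8 \right)}\right) + 16378}{-35603 + J} = \frac{67 \left(11 - 8\right) + 16378}{-35603 + \frac{1}{46147}} = \frac{67 \cdot 3 + 16378}{- \frac{1642971640}{46147}} = \left(201 + 16378\right) \left(- \frac{46147}{1642971640}\right) = 16579 \left(- \frac{46147}{1642971640}\right) = - \frac{765071113}{1642971640}$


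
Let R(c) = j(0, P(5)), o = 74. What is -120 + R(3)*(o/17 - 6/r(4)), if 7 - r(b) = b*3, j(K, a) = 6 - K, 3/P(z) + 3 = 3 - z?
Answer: -7368/85 ≈ -86.682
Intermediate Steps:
P(z) = -3/z (P(z) = 3/(-3 + (3 - z)) = 3/((-z)) = 3*(-1/z) = -3/z)
r(b) = 7 - 3*b (r(b) = 7 - b*3 = 7 - 3*b)
R(c) = 6 (R(c) = 6 - 1*0 = 6 + 0 = 6)
-120 + R(3)*(o/17 - 6/r(4)) = -120 + 6*(74/17 - 6/(7 - 3*4)) = -120 + 6*(74*(1/17) - 6/(7 - 12)) = -120 + 6*(74/17 - 6/(-5)) = -120 + 6*(74/17 - 6*(-1/5)) = -120 + 6*(74/17 + 6/5) = -120 + 6*(472/85) = -120 + 2832/85 = -7368/85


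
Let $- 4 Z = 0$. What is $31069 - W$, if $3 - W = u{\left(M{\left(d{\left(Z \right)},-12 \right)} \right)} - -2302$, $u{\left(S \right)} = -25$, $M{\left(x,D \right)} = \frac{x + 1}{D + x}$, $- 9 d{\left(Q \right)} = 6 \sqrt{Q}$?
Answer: $33343$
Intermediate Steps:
$Z = 0$ ($Z = \left(- \frac{1}{4}\right) 0 = 0$)
$d{\left(Q \right)} = - \frac{2 \sqrt{Q}}{3}$ ($d{\left(Q \right)} = - \frac{6 \sqrt{Q}}{9} = - \frac{2 \sqrt{Q}}{3}$)
$M{\left(x,D \right)} = \frac{1 + x}{D + x}$
$W = -2274$ ($W = 3 - \left(-25 - -2302\right) = 3 - \left(-25 + 2302\right) = 3 - 2277 = -2274$)
$31069 - W = 31069 - -2274 = 31069 + 2274 = 33343$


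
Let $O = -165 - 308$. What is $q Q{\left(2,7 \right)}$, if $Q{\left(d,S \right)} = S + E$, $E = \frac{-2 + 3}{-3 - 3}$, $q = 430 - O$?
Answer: $\frac{12341}{2} \approx 6170.5$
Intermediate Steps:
$O = -473$ ($O = -165 - 308 = -473$)
$q = 903$ ($q = 430 - -473 = 430 + 473 = 903$)
$E = - \frac{1}{6}$ ($E = 1 \frac{1}{-6} = 1 \left(- \frac{1}{6}\right) = - \frac{1}{6} \approx -0.16667$)
$Q{\left(d,S \right)} = - \frac{1}{6} + S$ ($Q{\left(d,S \right)} = S - \frac{1}{6} = - \frac{1}{6} + S$)
$q Q{\left(2,7 \right)} = 903 \left(- \frac{1}{6} + 7\right) = 903 \cdot \frac{41}{6} = \frac{12341}{2}$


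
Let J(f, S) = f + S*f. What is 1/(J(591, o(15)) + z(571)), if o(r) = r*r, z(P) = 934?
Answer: 1/134500 ≈ 7.4349e-6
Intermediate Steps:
o(r) = r²
1/(J(591, o(15)) + z(571)) = 1/(591*(1 + 15²) + 934) = 1/(591*(1 + 225) + 934) = 1/(591*226 + 934) = 1/(133566 + 934) = 1/134500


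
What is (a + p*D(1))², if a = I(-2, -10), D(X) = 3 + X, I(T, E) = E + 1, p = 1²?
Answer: 25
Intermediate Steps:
p = 1
I(T, E) = 1 + E
a = -9 (a = 1 - 10 = -9)
(a + p*D(1))² = (-9 + 1*(3 + 1))² = (-9 + 1*4)² = (-9 + 4)² = (-5)² = 25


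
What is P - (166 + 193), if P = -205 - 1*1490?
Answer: -2054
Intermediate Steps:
P = -1695 (P = -205 - 1490 = -1695)
P - (166 + 193) = -1695 - (166 + 193) = -1695 - 1*359 = -1695 - 359 = -2054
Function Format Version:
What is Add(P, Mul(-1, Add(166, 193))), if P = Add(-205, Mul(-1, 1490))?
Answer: -2054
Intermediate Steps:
P = -1695 (P = Add(-205, -1490) = -1695)
Add(P, Mul(-1, Add(166, 193))) = Add(-1695, Mul(-1, Add(166, 193))) = Add(-1695, Mul(-1, 359)) = Add(-1695, -359) = -2054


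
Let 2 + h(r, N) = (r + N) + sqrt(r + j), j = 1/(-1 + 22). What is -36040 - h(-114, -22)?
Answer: -35902 - I*sqrt(50253)/21 ≈ -35902.0 - 10.675*I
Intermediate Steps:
j = 1/21 ≈ 0.047619
h(r, N) = -2 + N + r + sqrt(1/21 + r) (h(r, N) = -2 + ((r + N) + sqrt(r + 1/21)) = -2 + ((N + r) + sqrt(1/21 + r)) = -2 + (N + r + sqrt(1/21 + r)) = -2 + N + r + sqrt(1/21 + r))
-36040 - h(-114, -22) = -36040 - (-2 - 22 - 114 + sqrt(21 + 441*(-114))/21) = -36040 - (-2 - 22 - 114 + sqrt(21 - 50274)/21) = -36040 - (-2 - 22 - 114 + sqrt(-50253)/21) = -36040 - (-2 - 22 - 114 + (I*sqrt(50253))/21) = -36040 - (-2 - 22 - 114 + I*sqrt(50253)/21) = -36040 - (-138 + I*sqrt(50253)/21) = -36040 + (138 - I*sqrt(50253)/21) = -35902 - I*sqrt(50253)/21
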